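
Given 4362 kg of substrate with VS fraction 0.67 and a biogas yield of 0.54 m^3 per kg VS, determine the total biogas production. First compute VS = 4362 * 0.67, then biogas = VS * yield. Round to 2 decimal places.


Compute volatile solids:
  VS = mass * VS_fraction = 4362 * 0.67 = 2922.54 kg
Calculate biogas volume:
  Biogas = VS * specific_yield = 2922.54 * 0.54
  Biogas = 1578.17 m^3

1578.17


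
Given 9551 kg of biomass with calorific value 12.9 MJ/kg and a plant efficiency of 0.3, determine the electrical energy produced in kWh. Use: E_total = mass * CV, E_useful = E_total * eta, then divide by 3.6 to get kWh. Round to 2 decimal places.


Total energy = mass * CV = 9551 * 12.9 = 123207.9 MJ
Useful energy = total * eta = 123207.9 * 0.3 = 36962.37 MJ
Convert to kWh: 36962.37 / 3.6
Useful energy = 10267.33 kWh

10267.33


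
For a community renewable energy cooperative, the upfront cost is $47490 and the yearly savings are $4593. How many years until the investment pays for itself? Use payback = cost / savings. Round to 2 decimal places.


Simple payback period = initial cost / annual savings
Payback = 47490 / 4593
Payback = 10.34 years

10.34


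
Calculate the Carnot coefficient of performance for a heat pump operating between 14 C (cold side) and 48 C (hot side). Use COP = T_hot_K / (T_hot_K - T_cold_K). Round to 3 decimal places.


Convert to Kelvin:
  T_hot = 48 + 273.15 = 321.15 K
  T_cold = 14 + 273.15 = 287.15 K
Apply Carnot COP formula:
  COP = T_hot_K / (T_hot_K - T_cold_K) = 321.15 / 34.0
  COP = 9.446

9.446


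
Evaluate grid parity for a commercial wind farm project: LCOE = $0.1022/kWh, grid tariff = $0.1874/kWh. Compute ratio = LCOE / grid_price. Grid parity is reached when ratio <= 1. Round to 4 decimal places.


Compare LCOE to grid price:
  LCOE = $0.1022/kWh, Grid price = $0.1874/kWh
  Ratio = LCOE / grid_price = 0.1022 / 0.1874 = 0.5454
  Grid parity achieved (ratio <= 1)? yes

0.5454


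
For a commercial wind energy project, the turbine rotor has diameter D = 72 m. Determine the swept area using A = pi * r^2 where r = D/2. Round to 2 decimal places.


Compute the rotor radius:
  r = D / 2 = 72 / 2 = 36.0 m
Calculate swept area:
  A = pi * r^2 = pi * 36.0^2
  A = 4071.50 m^2

4071.50


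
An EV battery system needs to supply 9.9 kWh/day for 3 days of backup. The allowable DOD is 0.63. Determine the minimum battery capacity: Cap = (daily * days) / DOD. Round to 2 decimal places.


Total energy needed = daily * days = 9.9 * 3 = 29.7 kWh
Account for depth of discharge:
  Cap = total_energy / DOD = 29.7 / 0.63
  Cap = 47.14 kWh

47.14


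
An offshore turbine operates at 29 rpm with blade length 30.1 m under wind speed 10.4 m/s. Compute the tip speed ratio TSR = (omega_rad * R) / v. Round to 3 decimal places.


Convert rotational speed to rad/s:
  omega = 29 * 2 * pi / 60 = 3.0369 rad/s
Compute tip speed:
  v_tip = omega * R = 3.0369 * 30.1 = 91.41 m/s
Tip speed ratio:
  TSR = v_tip / v_wind = 91.41 / 10.4 = 8.789

8.789


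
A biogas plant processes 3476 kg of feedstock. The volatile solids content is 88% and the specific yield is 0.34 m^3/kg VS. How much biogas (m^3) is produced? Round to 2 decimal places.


Compute volatile solids:
  VS = mass * VS_fraction = 3476 * 0.88 = 3058.88 kg
Calculate biogas volume:
  Biogas = VS * specific_yield = 3058.88 * 0.34
  Biogas = 1040.02 m^3

1040.02


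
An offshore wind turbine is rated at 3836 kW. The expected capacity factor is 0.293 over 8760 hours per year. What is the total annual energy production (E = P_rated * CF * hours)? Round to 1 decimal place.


Annual energy = rated_kW * capacity_factor * hours_per_year
Given: P_rated = 3836 kW, CF = 0.293, hours = 8760
E = 3836 * 0.293 * 8760
E = 9845784.5 kWh

9845784.5


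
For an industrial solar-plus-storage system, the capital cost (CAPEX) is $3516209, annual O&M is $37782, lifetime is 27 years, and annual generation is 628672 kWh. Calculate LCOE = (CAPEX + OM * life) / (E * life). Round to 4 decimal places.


Total cost = CAPEX + OM * lifetime = 3516209 + 37782 * 27 = 3516209 + 1020114 = 4536323
Total generation = annual * lifetime = 628672 * 27 = 16974144 kWh
LCOE = 4536323 / 16974144
LCOE = 0.2672 $/kWh

0.2672


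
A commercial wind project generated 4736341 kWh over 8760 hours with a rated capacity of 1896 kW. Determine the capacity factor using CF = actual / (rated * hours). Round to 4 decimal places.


Capacity factor = actual output / maximum possible output
Maximum possible = rated * hours = 1896 * 8760 = 16608960 kWh
CF = 4736341 / 16608960
CF = 0.2852

0.2852


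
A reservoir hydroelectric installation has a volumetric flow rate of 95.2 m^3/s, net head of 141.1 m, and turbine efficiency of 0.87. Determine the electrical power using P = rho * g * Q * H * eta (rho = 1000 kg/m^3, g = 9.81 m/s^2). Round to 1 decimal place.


Apply the hydropower formula P = rho * g * Q * H * eta
rho * g = 1000 * 9.81 = 9810.0
P = 9810.0 * 95.2 * 141.1 * 0.87
P = 114644235.4 W

114644235.4


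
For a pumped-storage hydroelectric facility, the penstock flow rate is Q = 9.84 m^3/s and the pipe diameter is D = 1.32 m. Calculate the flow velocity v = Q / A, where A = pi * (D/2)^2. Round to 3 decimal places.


Compute pipe cross-sectional area:
  A = pi * (D/2)^2 = pi * (1.32/2)^2 = 1.3685 m^2
Calculate velocity:
  v = Q / A = 9.84 / 1.3685
  v = 7.190 m/s

7.190


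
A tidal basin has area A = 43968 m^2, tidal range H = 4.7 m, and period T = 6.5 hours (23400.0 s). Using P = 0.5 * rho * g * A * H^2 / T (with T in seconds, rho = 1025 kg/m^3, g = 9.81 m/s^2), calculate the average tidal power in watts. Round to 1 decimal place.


Convert period to seconds: T = 6.5 * 3600 = 23400.0 s
H^2 = 4.7^2 = 22.09
P = 0.5 * rho * g * A * H^2 / T
P = 0.5 * 1025 * 9.81 * 43968 * 22.09 / 23400.0
P = 208679.3 W

208679.3


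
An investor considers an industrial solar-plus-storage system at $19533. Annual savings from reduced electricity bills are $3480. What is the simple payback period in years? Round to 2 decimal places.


Simple payback period = initial cost / annual savings
Payback = 19533 / 3480
Payback = 5.61 years

5.61


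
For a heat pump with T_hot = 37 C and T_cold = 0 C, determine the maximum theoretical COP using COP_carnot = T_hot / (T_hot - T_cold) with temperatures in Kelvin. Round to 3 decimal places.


Convert to Kelvin:
  T_hot = 37 + 273.15 = 310.15 K
  T_cold = 0 + 273.15 = 273.15 K
Apply Carnot COP formula:
  COP = T_hot_K / (T_hot_K - T_cold_K) = 310.15 / 37.0
  COP = 8.382

8.382


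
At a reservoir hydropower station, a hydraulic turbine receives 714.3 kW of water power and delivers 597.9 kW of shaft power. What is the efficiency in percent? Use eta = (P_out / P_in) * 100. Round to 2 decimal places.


Turbine efficiency = (output power / input power) * 100
eta = (597.9 / 714.3) * 100
eta = 83.70%

83.70


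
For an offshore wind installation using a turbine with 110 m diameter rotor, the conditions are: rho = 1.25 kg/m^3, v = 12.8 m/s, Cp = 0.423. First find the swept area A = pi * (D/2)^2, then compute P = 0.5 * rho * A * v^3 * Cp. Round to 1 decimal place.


Step 1 -- Compute swept area:
  A = pi * (D/2)^2 = pi * (110/2)^2 = 9503.32 m^2
Step 2 -- Apply wind power equation:
  P = 0.5 * rho * A * v^3 * Cp
  v^3 = 12.8^3 = 2097.152
  P = 0.5 * 1.25 * 9503.32 * 2097.152 * 0.423
  P = 5268967.8 W

5268967.8


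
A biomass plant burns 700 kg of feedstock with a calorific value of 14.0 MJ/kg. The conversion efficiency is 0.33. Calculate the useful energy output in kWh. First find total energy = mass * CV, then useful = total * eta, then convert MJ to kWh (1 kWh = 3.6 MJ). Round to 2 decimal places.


Total energy = mass * CV = 700 * 14.0 = 9800.0 MJ
Useful energy = total * eta = 9800.0 * 0.33 = 3234.0 MJ
Convert to kWh: 3234.0 / 3.6
Useful energy = 898.33 kWh

898.33


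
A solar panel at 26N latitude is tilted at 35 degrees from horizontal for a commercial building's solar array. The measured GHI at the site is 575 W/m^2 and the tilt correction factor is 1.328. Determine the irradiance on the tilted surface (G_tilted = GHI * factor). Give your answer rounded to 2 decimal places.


Identify the given values:
  GHI = 575 W/m^2, tilt correction factor = 1.328
Apply the formula G_tilted = GHI * factor:
  G_tilted = 575 * 1.328
  G_tilted = 763.60 W/m^2

763.60


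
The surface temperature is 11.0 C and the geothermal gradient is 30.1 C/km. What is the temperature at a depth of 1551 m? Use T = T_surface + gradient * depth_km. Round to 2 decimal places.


Convert depth to km: 1551 / 1000 = 1.551 km
Temperature increase = gradient * depth_km = 30.1 * 1.551 = 46.69 C
Temperature at depth = T_surface + delta_T = 11.0 + 46.69
T = 57.69 C

57.69


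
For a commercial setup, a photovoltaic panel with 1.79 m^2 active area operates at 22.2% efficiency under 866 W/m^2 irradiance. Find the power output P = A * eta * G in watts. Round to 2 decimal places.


Use the solar power formula P = A * eta * G.
Given: A = 1.79 m^2, eta = 0.222, G = 866 W/m^2
P = 1.79 * 0.222 * 866
P = 344.13 W

344.13


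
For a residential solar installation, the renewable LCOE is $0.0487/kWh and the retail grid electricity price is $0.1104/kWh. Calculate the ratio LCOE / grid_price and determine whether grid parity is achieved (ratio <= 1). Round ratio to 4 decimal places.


Compare LCOE to grid price:
  LCOE = $0.0487/kWh, Grid price = $0.1104/kWh
  Ratio = LCOE / grid_price = 0.0487 / 0.1104 = 0.4411
  Grid parity achieved (ratio <= 1)? yes

0.4411


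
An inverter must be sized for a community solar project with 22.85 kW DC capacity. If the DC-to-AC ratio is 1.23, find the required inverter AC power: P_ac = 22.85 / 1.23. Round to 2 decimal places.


The inverter AC capacity is determined by the DC/AC ratio.
Given: P_dc = 22.85 kW, DC/AC ratio = 1.23
P_ac = P_dc / ratio = 22.85 / 1.23
P_ac = 18.58 kW

18.58


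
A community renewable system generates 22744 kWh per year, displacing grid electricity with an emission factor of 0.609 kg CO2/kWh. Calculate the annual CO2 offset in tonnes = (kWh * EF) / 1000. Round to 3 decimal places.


CO2 offset in kg = generation * emission_factor
CO2 offset = 22744 * 0.609 = 13851.1 kg
Convert to tonnes:
  CO2 offset = 13851.1 / 1000 = 13.851 tonnes

13.851


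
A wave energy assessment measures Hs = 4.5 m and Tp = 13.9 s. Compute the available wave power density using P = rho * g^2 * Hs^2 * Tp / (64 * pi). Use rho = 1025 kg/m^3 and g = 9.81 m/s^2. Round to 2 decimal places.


Apply wave power formula:
  g^2 = 9.81^2 = 96.2361
  Hs^2 = 4.5^2 = 20.25
  Numerator = rho * g^2 * Hs^2 * Tp = 1025 * 96.2361 * 20.25 * 13.9 = 27765257.65
  Denominator = 64 * pi = 201.0619
  P = 27765257.65 / 201.0619 = 138093.06 W/m

138093.06


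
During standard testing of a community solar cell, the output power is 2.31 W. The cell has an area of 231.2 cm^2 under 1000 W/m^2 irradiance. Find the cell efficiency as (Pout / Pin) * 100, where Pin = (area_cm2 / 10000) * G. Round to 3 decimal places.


First compute the input power:
  Pin = area_cm2 / 10000 * G = 231.2 / 10000 * 1000 = 23.12 W
Then compute efficiency:
  Efficiency = (Pout / Pin) * 100 = (2.31 / 23.12) * 100
  Efficiency = 9.991%

9.991


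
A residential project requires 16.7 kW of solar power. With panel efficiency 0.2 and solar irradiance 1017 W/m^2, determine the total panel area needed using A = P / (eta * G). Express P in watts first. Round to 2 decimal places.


Convert target power to watts: P = 16.7 * 1000 = 16700.0 W
Compute denominator: eta * G = 0.2 * 1017 = 203.4
Required area A = P / (eta * G) = 16700.0 / 203.4
A = 82.10 m^2

82.10


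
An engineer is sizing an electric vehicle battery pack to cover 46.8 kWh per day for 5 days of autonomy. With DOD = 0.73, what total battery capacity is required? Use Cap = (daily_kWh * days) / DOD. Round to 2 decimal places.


Total energy needed = daily * days = 46.8 * 5 = 234.0 kWh
Account for depth of discharge:
  Cap = total_energy / DOD = 234.0 / 0.73
  Cap = 320.55 kWh

320.55


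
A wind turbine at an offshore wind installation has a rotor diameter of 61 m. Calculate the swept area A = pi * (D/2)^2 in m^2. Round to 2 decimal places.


Compute the rotor radius:
  r = D / 2 = 61 / 2 = 30.5 m
Calculate swept area:
  A = pi * r^2 = pi * 30.5^2
  A = 2922.47 m^2

2922.47


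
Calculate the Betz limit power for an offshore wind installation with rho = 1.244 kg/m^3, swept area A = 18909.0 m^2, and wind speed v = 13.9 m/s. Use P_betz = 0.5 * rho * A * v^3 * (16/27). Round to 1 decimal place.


The Betz coefficient Cp_max = 16/27 = 0.5926
v^3 = 13.9^3 = 2685.619
P_betz = 0.5 * rho * A * v^3 * Cp_max
P_betz = 0.5 * 1.244 * 18909.0 * 2685.619 * 0.5926
P_betz = 18718005.3 W

18718005.3


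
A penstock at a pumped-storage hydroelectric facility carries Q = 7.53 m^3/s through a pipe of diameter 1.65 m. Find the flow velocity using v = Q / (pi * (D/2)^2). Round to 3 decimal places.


Compute pipe cross-sectional area:
  A = pi * (D/2)^2 = pi * (1.65/2)^2 = 2.1382 m^2
Calculate velocity:
  v = Q / A = 7.53 / 2.1382
  v = 3.522 m/s

3.522


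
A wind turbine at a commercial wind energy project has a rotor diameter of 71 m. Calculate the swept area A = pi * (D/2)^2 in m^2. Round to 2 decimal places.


Compute the rotor radius:
  r = D / 2 = 71 / 2 = 35.5 m
Calculate swept area:
  A = pi * r^2 = pi * 35.5^2
  A = 3959.19 m^2

3959.19


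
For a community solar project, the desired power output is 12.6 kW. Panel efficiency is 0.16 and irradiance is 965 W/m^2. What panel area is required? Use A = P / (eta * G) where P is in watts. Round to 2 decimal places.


Convert target power to watts: P = 12.6 * 1000 = 12600.0 W
Compute denominator: eta * G = 0.16 * 965 = 154.4
Required area A = P / (eta * G) = 12600.0 / 154.4
A = 81.61 m^2

81.61


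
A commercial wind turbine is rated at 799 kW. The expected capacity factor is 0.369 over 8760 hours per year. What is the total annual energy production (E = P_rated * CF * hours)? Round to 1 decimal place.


Annual energy = rated_kW * capacity_factor * hours_per_year
Given: P_rated = 799 kW, CF = 0.369, hours = 8760
E = 799 * 0.369 * 8760
E = 2582719.6 kWh

2582719.6


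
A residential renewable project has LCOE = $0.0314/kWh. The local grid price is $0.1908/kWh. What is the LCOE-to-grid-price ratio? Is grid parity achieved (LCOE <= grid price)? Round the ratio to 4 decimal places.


Compare LCOE to grid price:
  LCOE = $0.0314/kWh, Grid price = $0.1908/kWh
  Ratio = LCOE / grid_price = 0.0314 / 0.1908 = 0.1646
  Grid parity achieved (ratio <= 1)? yes

0.1646


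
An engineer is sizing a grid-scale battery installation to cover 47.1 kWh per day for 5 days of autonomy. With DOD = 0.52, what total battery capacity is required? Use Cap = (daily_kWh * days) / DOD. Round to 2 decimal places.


Total energy needed = daily * days = 47.1 * 5 = 235.5 kWh
Account for depth of discharge:
  Cap = total_energy / DOD = 235.5 / 0.52
  Cap = 452.88 kWh

452.88


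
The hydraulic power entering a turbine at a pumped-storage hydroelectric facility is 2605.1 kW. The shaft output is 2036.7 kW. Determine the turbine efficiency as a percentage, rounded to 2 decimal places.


Turbine efficiency = (output power / input power) * 100
eta = (2036.7 / 2605.1) * 100
eta = 78.18%

78.18


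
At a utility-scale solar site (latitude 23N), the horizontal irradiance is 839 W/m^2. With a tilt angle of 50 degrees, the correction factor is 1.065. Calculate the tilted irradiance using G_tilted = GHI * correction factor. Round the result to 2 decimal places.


Identify the given values:
  GHI = 839 W/m^2, tilt correction factor = 1.065
Apply the formula G_tilted = GHI * factor:
  G_tilted = 839 * 1.065
  G_tilted = 893.54 W/m^2

893.54


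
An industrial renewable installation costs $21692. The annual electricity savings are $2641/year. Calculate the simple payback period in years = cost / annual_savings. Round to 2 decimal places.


Simple payback period = initial cost / annual savings
Payback = 21692 / 2641
Payback = 8.21 years

8.21


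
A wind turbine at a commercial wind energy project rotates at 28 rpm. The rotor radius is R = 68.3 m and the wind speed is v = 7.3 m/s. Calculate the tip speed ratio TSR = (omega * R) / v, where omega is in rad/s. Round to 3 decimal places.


Convert rotational speed to rad/s:
  omega = 28 * 2 * pi / 60 = 2.9322 rad/s
Compute tip speed:
  v_tip = omega * R = 2.9322 * 68.3 = 200.266 m/s
Tip speed ratio:
  TSR = v_tip / v_wind = 200.266 / 7.3 = 27.434

27.434


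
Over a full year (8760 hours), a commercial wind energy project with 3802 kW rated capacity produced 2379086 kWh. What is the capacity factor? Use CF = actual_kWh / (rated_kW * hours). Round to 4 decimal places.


Capacity factor = actual output / maximum possible output
Maximum possible = rated * hours = 3802 * 8760 = 33305520 kWh
CF = 2379086 / 33305520
CF = 0.0714

0.0714


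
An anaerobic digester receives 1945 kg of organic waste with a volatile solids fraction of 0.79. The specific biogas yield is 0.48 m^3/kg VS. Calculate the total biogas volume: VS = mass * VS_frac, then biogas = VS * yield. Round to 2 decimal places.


Compute volatile solids:
  VS = mass * VS_fraction = 1945 * 0.79 = 1536.55 kg
Calculate biogas volume:
  Biogas = VS * specific_yield = 1536.55 * 0.48
  Biogas = 737.54 m^3

737.54


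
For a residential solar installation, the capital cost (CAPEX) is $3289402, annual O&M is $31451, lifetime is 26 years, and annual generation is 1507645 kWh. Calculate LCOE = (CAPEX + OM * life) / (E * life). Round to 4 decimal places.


Total cost = CAPEX + OM * lifetime = 3289402 + 31451 * 26 = 3289402 + 817726 = 4107128
Total generation = annual * lifetime = 1507645 * 26 = 39198770 kWh
LCOE = 4107128 / 39198770
LCOE = 0.1048 $/kWh

0.1048


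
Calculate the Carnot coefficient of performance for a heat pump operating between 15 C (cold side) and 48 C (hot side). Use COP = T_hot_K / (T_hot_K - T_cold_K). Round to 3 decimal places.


Convert to Kelvin:
  T_hot = 48 + 273.15 = 321.15 K
  T_cold = 15 + 273.15 = 288.15 K
Apply Carnot COP formula:
  COP = T_hot_K / (T_hot_K - T_cold_K) = 321.15 / 33.0
  COP = 9.732

9.732


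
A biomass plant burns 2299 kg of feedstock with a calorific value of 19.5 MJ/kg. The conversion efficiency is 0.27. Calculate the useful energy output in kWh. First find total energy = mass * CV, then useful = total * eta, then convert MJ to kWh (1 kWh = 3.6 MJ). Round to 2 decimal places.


Total energy = mass * CV = 2299 * 19.5 = 44830.5 MJ
Useful energy = total * eta = 44830.5 * 0.27 = 12104.24 MJ
Convert to kWh: 12104.24 / 3.6
Useful energy = 3362.29 kWh

3362.29


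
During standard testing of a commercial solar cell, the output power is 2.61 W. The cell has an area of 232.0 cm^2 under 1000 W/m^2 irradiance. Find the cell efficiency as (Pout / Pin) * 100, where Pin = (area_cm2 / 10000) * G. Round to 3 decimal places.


First compute the input power:
  Pin = area_cm2 / 10000 * G = 232.0 / 10000 * 1000 = 23.2 W
Then compute efficiency:
  Efficiency = (Pout / Pin) * 100 = (2.61 / 23.2) * 100
  Efficiency = 11.250%

11.250


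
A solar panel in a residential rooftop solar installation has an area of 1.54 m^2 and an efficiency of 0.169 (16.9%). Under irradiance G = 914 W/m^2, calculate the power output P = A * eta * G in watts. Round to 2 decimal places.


Use the solar power formula P = A * eta * G.
Given: A = 1.54 m^2, eta = 0.169, G = 914 W/m^2
P = 1.54 * 0.169 * 914
P = 237.88 W

237.88


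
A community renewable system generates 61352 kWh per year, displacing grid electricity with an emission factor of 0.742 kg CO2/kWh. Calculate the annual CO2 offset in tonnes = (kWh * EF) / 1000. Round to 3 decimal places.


CO2 offset in kg = generation * emission_factor
CO2 offset = 61352 * 0.742 = 45523.18 kg
Convert to tonnes:
  CO2 offset = 45523.18 / 1000 = 45.523 tonnes

45.523


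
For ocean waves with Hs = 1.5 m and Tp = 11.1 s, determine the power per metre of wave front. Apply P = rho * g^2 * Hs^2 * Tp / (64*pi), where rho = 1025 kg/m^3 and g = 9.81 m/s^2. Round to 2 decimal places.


Apply wave power formula:
  g^2 = 9.81^2 = 96.2361
  Hs^2 = 1.5^2 = 2.25
  Numerator = rho * g^2 * Hs^2 * Tp = 1025 * 96.2361 * 2.25 * 11.1 = 2463584.01
  Denominator = 64 * pi = 201.0619
  P = 2463584.01 / 201.0619 = 12252.86 W/m

12252.86


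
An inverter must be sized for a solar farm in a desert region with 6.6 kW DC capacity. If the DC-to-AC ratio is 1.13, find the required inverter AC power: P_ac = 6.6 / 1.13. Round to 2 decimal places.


The inverter AC capacity is determined by the DC/AC ratio.
Given: P_dc = 6.6 kW, DC/AC ratio = 1.13
P_ac = P_dc / ratio = 6.6 / 1.13
P_ac = 5.84 kW

5.84


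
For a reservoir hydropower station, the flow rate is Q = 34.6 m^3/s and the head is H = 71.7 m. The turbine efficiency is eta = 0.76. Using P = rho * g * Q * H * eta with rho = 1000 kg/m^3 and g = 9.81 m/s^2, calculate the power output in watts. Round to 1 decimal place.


Apply the hydropower formula P = rho * g * Q * H * eta
rho * g = 1000 * 9.81 = 9810.0
P = 9810.0 * 34.6 * 71.7 * 0.76
P = 18496001.6 W

18496001.6


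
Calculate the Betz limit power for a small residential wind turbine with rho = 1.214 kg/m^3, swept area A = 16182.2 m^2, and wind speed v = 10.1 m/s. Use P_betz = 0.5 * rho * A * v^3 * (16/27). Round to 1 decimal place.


The Betz coefficient Cp_max = 16/27 = 0.5926
v^3 = 10.1^3 = 1030.301
P_betz = 0.5 * rho * A * v^3 * Cp_max
P_betz = 0.5 * 1.214 * 16182.2 * 1030.301 * 0.5926
P_betz = 5997173.3 W

5997173.3


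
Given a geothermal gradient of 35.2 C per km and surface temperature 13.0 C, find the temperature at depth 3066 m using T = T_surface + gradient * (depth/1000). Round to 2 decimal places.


Convert depth to km: 3066 / 1000 = 3.066 km
Temperature increase = gradient * depth_km = 35.2 * 3.066 = 107.92 C
Temperature at depth = T_surface + delta_T = 13.0 + 107.92
T = 120.92 C

120.92


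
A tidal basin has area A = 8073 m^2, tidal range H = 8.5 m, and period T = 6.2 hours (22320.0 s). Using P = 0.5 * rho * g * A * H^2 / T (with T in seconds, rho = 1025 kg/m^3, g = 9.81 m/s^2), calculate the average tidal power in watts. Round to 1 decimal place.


Convert period to seconds: T = 6.2 * 3600 = 22320.0 s
H^2 = 8.5^2 = 72.25
P = 0.5 * rho * g * A * H^2 / T
P = 0.5 * 1025 * 9.81 * 8073 * 72.25 / 22320.0
P = 131383.7 W

131383.7


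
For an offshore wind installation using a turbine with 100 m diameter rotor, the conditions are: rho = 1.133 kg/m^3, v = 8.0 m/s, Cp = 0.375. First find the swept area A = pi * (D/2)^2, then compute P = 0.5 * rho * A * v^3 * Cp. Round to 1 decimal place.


Step 1 -- Compute swept area:
  A = pi * (D/2)^2 = pi * (100/2)^2 = 7853.98 m^2
Step 2 -- Apply wind power equation:
  P = 0.5 * rho * A * v^3 * Cp
  v^3 = 8.0^3 = 512.0
  P = 0.5 * 1.133 * 7853.98 * 512.0 * 0.375
  P = 854261.9 W

854261.9


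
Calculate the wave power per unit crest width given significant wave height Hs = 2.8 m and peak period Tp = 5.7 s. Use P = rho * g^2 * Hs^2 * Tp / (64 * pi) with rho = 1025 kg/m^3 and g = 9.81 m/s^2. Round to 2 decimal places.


Apply wave power formula:
  g^2 = 9.81^2 = 96.2361
  Hs^2 = 2.8^2 = 7.84
  Numerator = rho * g^2 * Hs^2 * Tp = 1025 * 96.2361 * 7.84 * 5.7 = 4408113.81
  Denominator = 64 * pi = 201.0619
  P = 4408113.81 / 201.0619 = 21924.16 W/m

21924.16


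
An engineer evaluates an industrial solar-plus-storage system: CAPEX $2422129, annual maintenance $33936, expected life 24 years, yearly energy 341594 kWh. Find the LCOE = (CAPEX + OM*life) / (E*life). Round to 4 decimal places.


Total cost = CAPEX + OM * lifetime = 2422129 + 33936 * 24 = 2422129 + 814464 = 3236593
Total generation = annual * lifetime = 341594 * 24 = 8198256 kWh
LCOE = 3236593 / 8198256
LCOE = 0.3948 $/kWh

0.3948


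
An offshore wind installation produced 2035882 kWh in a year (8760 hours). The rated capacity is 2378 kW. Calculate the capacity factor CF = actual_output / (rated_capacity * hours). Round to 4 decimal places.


Capacity factor = actual output / maximum possible output
Maximum possible = rated * hours = 2378 * 8760 = 20831280 kWh
CF = 2035882 / 20831280
CF = 0.0977

0.0977


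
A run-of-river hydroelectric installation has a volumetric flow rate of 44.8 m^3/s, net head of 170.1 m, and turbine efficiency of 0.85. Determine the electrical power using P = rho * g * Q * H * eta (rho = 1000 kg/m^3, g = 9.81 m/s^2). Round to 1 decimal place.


Apply the hydropower formula P = rho * g * Q * H * eta
rho * g = 1000 * 9.81 = 9810.0
P = 9810.0 * 44.8 * 170.1 * 0.85
P = 63543372.5 W

63543372.5


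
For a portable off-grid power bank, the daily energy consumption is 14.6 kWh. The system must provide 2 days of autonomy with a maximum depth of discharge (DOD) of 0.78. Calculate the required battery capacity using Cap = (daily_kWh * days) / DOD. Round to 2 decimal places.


Total energy needed = daily * days = 14.6 * 2 = 29.2 kWh
Account for depth of discharge:
  Cap = total_energy / DOD = 29.2 / 0.78
  Cap = 37.44 kWh

37.44


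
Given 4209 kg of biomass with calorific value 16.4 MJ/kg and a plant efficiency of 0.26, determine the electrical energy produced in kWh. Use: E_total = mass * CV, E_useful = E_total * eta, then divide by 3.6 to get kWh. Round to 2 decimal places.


Total energy = mass * CV = 4209 * 16.4 = 69027.6 MJ
Useful energy = total * eta = 69027.6 * 0.26 = 17947.18 MJ
Convert to kWh: 17947.18 / 3.6
Useful energy = 4985.33 kWh

4985.33


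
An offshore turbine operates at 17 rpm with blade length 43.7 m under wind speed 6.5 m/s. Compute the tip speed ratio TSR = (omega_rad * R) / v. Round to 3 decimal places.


Convert rotational speed to rad/s:
  omega = 17 * 2 * pi / 60 = 1.7802 rad/s
Compute tip speed:
  v_tip = omega * R = 1.7802 * 43.7 = 77.796 m/s
Tip speed ratio:
  TSR = v_tip / v_wind = 77.796 / 6.5 = 11.969

11.969


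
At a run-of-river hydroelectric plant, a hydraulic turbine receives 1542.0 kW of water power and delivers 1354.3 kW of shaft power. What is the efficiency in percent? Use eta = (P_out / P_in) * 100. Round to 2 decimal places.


Turbine efficiency = (output power / input power) * 100
eta = (1354.3 / 1542.0) * 100
eta = 87.83%

87.83


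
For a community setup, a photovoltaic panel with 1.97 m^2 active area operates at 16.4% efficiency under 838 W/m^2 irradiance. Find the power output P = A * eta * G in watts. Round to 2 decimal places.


Use the solar power formula P = A * eta * G.
Given: A = 1.97 m^2, eta = 0.164, G = 838 W/m^2
P = 1.97 * 0.164 * 838
P = 270.74 W

270.74


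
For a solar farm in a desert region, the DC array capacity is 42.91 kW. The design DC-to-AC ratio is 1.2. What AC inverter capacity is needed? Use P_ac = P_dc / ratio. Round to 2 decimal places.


The inverter AC capacity is determined by the DC/AC ratio.
Given: P_dc = 42.91 kW, DC/AC ratio = 1.2
P_ac = P_dc / ratio = 42.91 / 1.2
P_ac = 35.76 kW

35.76


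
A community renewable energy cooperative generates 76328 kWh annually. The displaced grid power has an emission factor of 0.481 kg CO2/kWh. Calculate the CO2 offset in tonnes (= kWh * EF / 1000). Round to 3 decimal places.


CO2 offset in kg = generation * emission_factor
CO2 offset = 76328 * 0.481 = 36713.77 kg
Convert to tonnes:
  CO2 offset = 36713.77 / 1000 = 36.714 tonnes

36.714


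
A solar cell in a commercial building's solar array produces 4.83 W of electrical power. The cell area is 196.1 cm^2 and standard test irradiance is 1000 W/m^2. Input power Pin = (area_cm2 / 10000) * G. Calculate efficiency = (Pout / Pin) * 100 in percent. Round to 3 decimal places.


First compute the input power:
  Pin = area_cm2 / 10000 * G = 196.1 / 10000 * 1000 = 19.61 W
Then compute efficiency:
  Efficiency = (Pout / Pin) * 100 = (4.83 / 19.61) * 100
  Efficiency = 24.630%

24.630


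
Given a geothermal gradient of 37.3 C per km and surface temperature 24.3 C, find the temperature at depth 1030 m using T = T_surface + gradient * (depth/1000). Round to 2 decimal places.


Convert depth to km: 1030 / 1000 = 1.03 km
Temperature increase = gradient * depth_km = 37.3 * 1.03 = 38.42 C
Temperature at depth = T_surface + delta_T = 24.3 + 38.42
T = 62.72 C

62.72


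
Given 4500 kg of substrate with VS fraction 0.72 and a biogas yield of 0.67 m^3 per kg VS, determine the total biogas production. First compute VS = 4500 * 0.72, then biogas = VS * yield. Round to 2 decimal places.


Compute volatile solids:
  VS = mass * VS_fraction = 4500 * 0.72 = 3240.0 kg
Calculate biogas volume:
  Biogas = VS * specific_yield = 3240.0 * 0.67
  Biogas = 2170.80 m^3

2170.80


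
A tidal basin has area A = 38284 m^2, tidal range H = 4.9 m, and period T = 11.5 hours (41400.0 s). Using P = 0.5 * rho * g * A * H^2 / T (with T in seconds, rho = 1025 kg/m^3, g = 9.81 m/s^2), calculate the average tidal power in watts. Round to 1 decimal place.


Convert period to seconds: T = 11.5 * 3600 = 41400.0 s
H^2 = 4.9^2 = 24.01
P = 0.5 * rho * g * A * H^2 / T
P = 0.5 * 1025 * 9.81 * 38284 * 24.01 / 41400.0
P = 111627.7 W

111627.7


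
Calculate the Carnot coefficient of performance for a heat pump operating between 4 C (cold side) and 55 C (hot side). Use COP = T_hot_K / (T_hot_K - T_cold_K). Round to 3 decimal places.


Convert to Kelvin:
  T_hot = 55 + 273.15 = 328.15 K
  T_cold = 4 + 273.15 = 277.15 K
Apply Carnot COP formula:
  COP = T_hot_K / (T_hot_K - T_cold_K) = 328.15 / 51.0
  COP = 6.434

6.434


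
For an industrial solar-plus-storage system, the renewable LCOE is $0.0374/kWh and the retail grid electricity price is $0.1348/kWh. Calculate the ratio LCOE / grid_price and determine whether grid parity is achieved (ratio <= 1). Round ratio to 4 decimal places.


Compare LCOE to grid price:
  LCOE = $0.0374/kWh, Grid price = $0.1348/kWh
  Ratio = LCOE / grid_price = 0.0374 / 0.1348 = 0.2774
  Grid parity achieved (ratio <= 1)? yes

0.2774


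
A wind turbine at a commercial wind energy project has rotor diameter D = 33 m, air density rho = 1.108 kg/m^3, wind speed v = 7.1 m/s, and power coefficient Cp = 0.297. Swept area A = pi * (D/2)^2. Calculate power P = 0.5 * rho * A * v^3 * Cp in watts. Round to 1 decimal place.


Step 1 -- Compute swept area:
  A = pi * (D/2)^2 = pi * (33/2)^2 = 855.3 m^2
Step 2 -- Apply wind power equation:
  P = 0.5 * rho * A * v^3 * Cp
  v^3 = 7.1^3 = 357.911
  P = 0.5 * 1.108 * 855.3 * 357.911 * 0.297
  P = 50368.5 W

50368.5


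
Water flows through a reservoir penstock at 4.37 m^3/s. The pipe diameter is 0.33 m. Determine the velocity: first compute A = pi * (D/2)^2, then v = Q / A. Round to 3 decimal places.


Compute pipe cross-sectional area:
  A = pi * (D/2)^2 = pi * (0.33/2)^2 = 0.0855 m^2
Calculate velocity:
  v = Q / A = 4.37 / 0.0855
  v = 51.093 m/s

51.093


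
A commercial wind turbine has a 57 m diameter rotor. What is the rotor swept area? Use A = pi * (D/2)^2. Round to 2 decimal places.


Compute the rotor radius:
  r = D / 2 = 57 / 2 = 28.5 m
Calculate swept area:
  A = pi * r^2 = pi * 28.5^2
  A = 2551.76 m^2

2551.76


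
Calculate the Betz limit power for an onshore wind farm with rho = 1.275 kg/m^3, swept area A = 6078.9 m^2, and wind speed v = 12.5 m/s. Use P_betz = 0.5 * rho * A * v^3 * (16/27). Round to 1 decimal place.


The Betz coefficient Cp_max = 16/27 = 0.5926
v^3 = 12.5^3 = 1953.125
P_betz = 0.5 * rho * A * v^3 * Cp_max
P_betz = 0.5 * 1.275 * 6078.9 * 1953.125 * 0.5926
P_betz = 4485299.5 W

4485299.5


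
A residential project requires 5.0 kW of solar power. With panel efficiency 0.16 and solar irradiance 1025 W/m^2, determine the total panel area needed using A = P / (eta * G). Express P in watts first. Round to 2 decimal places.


Convert target power to watts: P = 5.0 * 1000 = 5000.0 W
Compute denominator: eta * G = 0.16 * 1025 = 164.0
Required area A = P / (eta * G) = 5000.0 / 164.0
A = 30.49 m^2

30.49


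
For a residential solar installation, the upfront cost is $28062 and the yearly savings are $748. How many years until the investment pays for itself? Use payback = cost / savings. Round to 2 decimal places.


Simple payback period = initial cost / annual savings
Payback = 28062 / 748
Payback = 37.52 years

37.52


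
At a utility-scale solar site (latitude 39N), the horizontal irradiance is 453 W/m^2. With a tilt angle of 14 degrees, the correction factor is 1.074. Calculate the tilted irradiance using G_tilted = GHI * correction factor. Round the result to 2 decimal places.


Identify the given values:
  GHI = 453 W/m^2, tilt correction factor = 1.074
Apply the formula G_tilted = GHI * factor:
  G_tilted = 453 * 1.074
  G_tilted = 486.52 W/m^2

486.52


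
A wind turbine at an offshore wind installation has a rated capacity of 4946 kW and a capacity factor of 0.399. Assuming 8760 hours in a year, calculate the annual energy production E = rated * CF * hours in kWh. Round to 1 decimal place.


Annual energy = rated_kW * capacity_factor * hours_per_year
Given: P_rated = 4946 kW, CF = 0.399, hours = 8760
E = 4946 * 0.399 * 8760
E = 17287457.0 kWh

17287457.0


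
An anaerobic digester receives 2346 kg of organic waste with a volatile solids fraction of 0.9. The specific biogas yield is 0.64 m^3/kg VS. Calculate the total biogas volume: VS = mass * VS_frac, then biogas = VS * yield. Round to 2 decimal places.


Compute volatile solids:
  VS = mass * VS_fraction = 2346 * 0.9 = 2111.4 kg
Calculate biogas volume:
  Biogas = VS * specific_yield = 2111.4 * 0.64
  Biogas = 1351.30 m^3

1351.30


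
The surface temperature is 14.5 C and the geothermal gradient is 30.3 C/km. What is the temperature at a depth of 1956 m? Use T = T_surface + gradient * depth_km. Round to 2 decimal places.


Convert depth to km: 1956 / 1000 = 1.956 km
Temperature increase = gradient * depth_km = 30.3 * 1.956 = 59.27 C
Temperature at depth = T_surface + delta_T = 14.5 + 59.27
T = 73.77 C

73.77


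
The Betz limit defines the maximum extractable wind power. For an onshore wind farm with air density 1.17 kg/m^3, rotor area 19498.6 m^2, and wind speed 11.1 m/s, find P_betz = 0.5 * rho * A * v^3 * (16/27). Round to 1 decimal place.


The Betz coefficient Cp_max = 16/27 = 0.5926
v^3 = 11.1^3 = 1367.631
P_betz = 0.5 * rho * A * v^3 * Cp_max
P_betz = 0.5 * 1.17 * 19498.6 * 1367.631 * 0.5926
P_betz = 9244521.8 W

9244521.8


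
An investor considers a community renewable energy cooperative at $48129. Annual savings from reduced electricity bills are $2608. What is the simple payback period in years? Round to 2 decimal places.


Simple payback period = initial cost / annual savings
Payback = 48129 / 2608
Payback = 18.45 years

18.45


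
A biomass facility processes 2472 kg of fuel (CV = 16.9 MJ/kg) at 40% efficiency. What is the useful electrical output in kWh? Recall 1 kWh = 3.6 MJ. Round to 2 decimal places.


Total energy = mass * CV = 2472 * 16.9 = 41776.8 MJ
Useful energy = total * eta = 41776.8 * 0.4 = 16710.72 MJ
Convert to kWh: 16710.72 / 3.6
Useful energy = 4641.87 kWh

4641.87


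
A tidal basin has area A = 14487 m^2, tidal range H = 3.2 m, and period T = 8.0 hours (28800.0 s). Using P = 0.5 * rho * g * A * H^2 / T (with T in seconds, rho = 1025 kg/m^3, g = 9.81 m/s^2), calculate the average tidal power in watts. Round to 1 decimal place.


Convert period to seconds: T = 8.0 * 3600 = 28800.0 s
H^2 = 3.2^2 = 10.24
P = 0.5 * rho * g * A * H^2 / T
P = 0.5 * 1025 * 9.81 * 14487 * 10.24 / 28800.0
P = 25897.0 W

25897.0


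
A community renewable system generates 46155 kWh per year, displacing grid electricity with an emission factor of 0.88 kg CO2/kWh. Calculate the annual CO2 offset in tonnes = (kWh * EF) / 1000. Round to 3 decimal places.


CO2 offset in kg = generation * emission_factor
CO2 offset = 46155 * 0.88 = 40616.4 kg
Convert to tonnes:
  CO2 offset = 40616.4 / 1000 = 40.616 tonnes

40.616


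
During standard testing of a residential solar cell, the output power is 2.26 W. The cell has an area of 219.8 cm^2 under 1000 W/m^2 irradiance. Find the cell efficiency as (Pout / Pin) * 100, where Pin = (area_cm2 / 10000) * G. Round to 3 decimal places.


First compute the input power:
  Pin = area_cm2 / 10000 * G = 219.8 / 10000 * 1000 = 21.98 W
Then compute efficiency:
  Efficiency = (Pout / Pin) * 100 = (2.26 / 21.98) * 100
  Efficiency = 10.282%

10.282


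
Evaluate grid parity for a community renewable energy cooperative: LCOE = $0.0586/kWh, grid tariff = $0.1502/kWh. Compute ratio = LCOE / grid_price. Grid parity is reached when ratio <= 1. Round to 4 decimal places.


Compare LCOE to grid price:
  LCOE = $0.0586/kWh, Grid price = $0.1502/kWh
  Ratio = LCOE / grid_price = 0.0586 / 0.1502 = 0.3901
  Grid parity achieved (ratio <= 1)? yes

0.3901


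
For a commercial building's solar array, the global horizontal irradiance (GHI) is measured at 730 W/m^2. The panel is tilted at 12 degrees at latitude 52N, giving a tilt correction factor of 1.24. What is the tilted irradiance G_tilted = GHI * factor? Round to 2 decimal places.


Identify the given values:
  GHI = 730 W/m^2, tilt correction factor = 1.24
Apply the formula G_tilted = GHI * factor:
  G_tilted = 730 * 1.24
  G_tilted = 905.20 W/m^2

905.20


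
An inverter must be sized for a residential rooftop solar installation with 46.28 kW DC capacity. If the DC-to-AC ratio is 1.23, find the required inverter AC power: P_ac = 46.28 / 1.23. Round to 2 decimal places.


The inverter AC capacity is determined by the DC/AC ratio.
Given: P_dc = 46.28 kW, DC/AC ratio = 1.23
P_ac = P_dc / ratio = 46.28 / 1.23
P_ac = 37.63 kW

37.63


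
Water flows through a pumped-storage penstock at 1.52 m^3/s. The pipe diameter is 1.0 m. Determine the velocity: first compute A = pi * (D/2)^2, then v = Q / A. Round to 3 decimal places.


Compute pipe cross-sectional area:
  A = pi * (D/2)^2 = pi * (1.0/2)^2 = 0.7854 m^2
Calculate velocity:
  v = Q / A = 1.52 / 0.7854
  v = 1.935 m/s

1.935


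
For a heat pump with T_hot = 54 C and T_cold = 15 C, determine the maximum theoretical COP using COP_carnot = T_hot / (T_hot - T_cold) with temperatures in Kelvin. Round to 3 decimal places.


Convert to Kelvin:
  T_hot = 54 + 273.15 = 327.15 K
  T_cold = 15 + 273.15 = 288.15 K
Apply Carnot COP formula:
  COP = T_hot_K / (T_hot_K - T_cold_K) = 327.15 / 39.0
  COP = 8.388

8.388


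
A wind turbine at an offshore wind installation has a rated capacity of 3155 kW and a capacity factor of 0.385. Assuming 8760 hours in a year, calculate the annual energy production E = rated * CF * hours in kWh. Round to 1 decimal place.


Annual energy = rated_kW * capacity_factor * hours_per_year
Given: P_rated = 3155 kW, CF = 0.385, hours = 8760
E = 3155 * 0.385 * 8760
E = 10640553.0 kWh

10640553.0


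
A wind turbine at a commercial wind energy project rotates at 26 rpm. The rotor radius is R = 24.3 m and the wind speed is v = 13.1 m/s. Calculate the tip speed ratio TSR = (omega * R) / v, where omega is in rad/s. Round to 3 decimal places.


Convert rotational speed to rad/s:
  omega = 26 * 2 * pi / 60 = 2.7227 rad/s
Compute tip speed:
  v_tip = omega * R = 2.7227 * 24.3 = 66.162 m/s
Tip speed ratio:
  TSR = v_tip / v_wind = 66.162 / 13.1 = 5.051

5.051


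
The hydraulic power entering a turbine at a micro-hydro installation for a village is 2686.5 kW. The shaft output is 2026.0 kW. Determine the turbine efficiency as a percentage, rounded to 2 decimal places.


Turbine efficiency = (output power / input power) * 100
eta = (2026.0 / 2686.5) * 100
eta = 75.41%

75.41


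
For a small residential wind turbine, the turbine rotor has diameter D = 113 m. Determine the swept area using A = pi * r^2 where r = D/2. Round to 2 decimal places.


Compute the rotor radius:
  r = D / 2 = 113 / 2 = 56.5 m
Calculate swept area:
  A = pi * r^2 = pi * 56.5^2
  A = 10028.75 m^2

10028.75
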